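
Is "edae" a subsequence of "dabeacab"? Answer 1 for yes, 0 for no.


Check if "edae" is a subsequence of "dabeacab"
Greedy scan:
  Position 0 ('d'): no match needed
  Position 1 ('a'): no match needed
  Position 2 ('b'): no match needed
  Position 3 ('e'): matches sub[0] = 'e'
  Position 4 ('a'): no match needed
  Position 5 ('c'): no match needed
  Position 6 ('a'): no match needed
  Position 7 ('b'): no match needed
Only matched 1/4 characters => not a subsequence

0


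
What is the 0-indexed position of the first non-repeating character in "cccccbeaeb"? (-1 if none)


Input: cccccbeaeb
Character frequencies:
  'a': 1
  'b': 2
  'c': 5
  'e': 2
Scanning left to right for freq == 1:
  Position 0 ('c'): freq=5, skip
  Position 1 ('c'): freq=5, skip
  Position 2 ('c'): freq=5, skip
  Position 3 ('c'): freq=5, skip
  Position 4 ('c'): freq=5, skip
  Position 5 ('b'): freq=2, skip
  Position 6 ('e'): freq=2, skip
  Position 7 ('a'): unique! => answer = 7

7


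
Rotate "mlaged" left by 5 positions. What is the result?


Input: "mlaged", rotate left by 5
First 5 characters: "mlage"
Remaining characters: "d"
Concatenate remaining + first: "d" + "mlage" = "dmlage"

dmlage


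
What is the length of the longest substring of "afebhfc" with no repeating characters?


Input: "afebhfc"
Sliding window (track last position of each char):
  Position 0 ('a'): window [0,0] length 1 -- new best
  Position 1 ('f'): window [0,1] length 2 -- new best
  Position 2 ('e'): window [0,2] length 3 -- new best
  Position 3 ('b'): window [0,3] length 4 -- new best
  Position 4 ('h'): window [0,4] length 5 -- new best
  Position 5 ('f'): repeat (last at 1), move window start to 2
  Position 5 ('f'): window [2,5] length 4
  Position 6 ('c'): window [2,6] length 5
Longest substring with no repeats: "afebh" with length 5

5


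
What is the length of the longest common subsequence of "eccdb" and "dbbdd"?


LCS of "eccdb" and "dbbdd"
DP table:
           d    b    b    d    d
      0    0    0    0    0    0
  e   0    0    0    0    0    0
  c   0    0    0    0    0    0
  c   0    0    0    0    0    0
  d   0    1    1    1    1    1
  b   0    1    2    2    2    2
LCS length = dp[5][5] = 2

2


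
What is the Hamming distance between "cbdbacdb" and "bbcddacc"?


Comparing "cbdbacdb" and "bbcddacc" position by position:
  Position 0: 'c' vs 'b' => differ
  Position 1: 'b' vs 'b' => same
  Position 2: 'd' vs 'c' => differ
  Position 3: 'b' vs 'd' => differ
  Position 4: 'a' vs 'd' => differ
  Position 5: 'c' vs 'a' => differ
  Position 6: 'd' vs 'c' => differ
  Position 7: 'b' vs 'c' => differ
Total differences (Hamming distance): 7

7


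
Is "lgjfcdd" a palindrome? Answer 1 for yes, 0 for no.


Input: lgjfcdd
Reversed: ddcfjgl
  Compare pos 0 ('l') with pos 6 ('d'): MISMATCH
  Compare pos 1 ('g') with pos 5 ('d'): MISMATCH
  Compare pos 2 ('j') with pos 4 ('c'): MISMATCH
Result: not a palindrome

0


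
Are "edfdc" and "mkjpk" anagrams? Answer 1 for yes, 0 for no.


Strings: "edfdc", "mkjpk"
Sorted first:  cddef
Sorted second: jkkmp
Differ at position 0: 'c' vs 'j' => not anagrams

0


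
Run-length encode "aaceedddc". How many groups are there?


Input: aaceedddc
Scanning for consecutive runs:
  Group 1: 'a' x 2 (positions 0-1)
  Group 2: 'c' x 1 (positions 2-2)
  Group 3: 'e' x 2 (positions 3-4)
  Group 4: 'd' x 3 (positions 5-7)
  Group 5: 'c' x 1 (positions 8-8)
Total groups: 5

5


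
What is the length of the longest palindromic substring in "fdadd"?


Input: "fdadd"
Checking substrings for palindromes:
  [1:4] "dad" (len 3) => palindrome
  [3:5] "dd" (len 2) => palindrome
Longest palindromic substring: "dad" with length 3

3


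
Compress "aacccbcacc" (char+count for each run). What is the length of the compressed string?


Input: aacccbcacc
Runs:
  'a' x 2 => "a2"
  'c' x 3 => "c3"
  'b' x 1 => "b1"
  'c' x 1 => "c1"
  'a' x 1 => "a1"
  'c' x 2 => "c2"
Compressed: "a2c3b1c1a1c2"
Compressed length: 12

12


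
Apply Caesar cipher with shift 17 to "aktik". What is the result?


Caesar cipher: shift "aktik" by 17
  'a' (pos 0) + 17 = pos 17 = 'r'
  'k' (pos 10) + 17 = pos 1 = 'b'
  't' (pos 19) + 17 = pos 10 = 'k'
  'i' (pos 8) + 17 = pos 25 = 'z'
  'k' (pos 10) + 17 = pos 1 = 'b'
Result: rbkzb

rbkzb


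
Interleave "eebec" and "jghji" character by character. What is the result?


Interleaving "eebec" and "jghji":
  Position 0: 'e' from first, 'j' from second => "ej"
  Position 1: 'e' from first, 'g' from second => "eg"
  Position 2: 'b' from first, 'h' from second => "bh"
  Position 3: 'e' from first, 'j' from second => "ej"
  Position 4: 'c' from first, 'i' from second => "ci"
Result: ejegbhejci

ejegbhejci


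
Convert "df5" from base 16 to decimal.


Input: "df5" in base 16
Positional expansion:
  Digit 'd' (value 13) x 16^2 = 3328
  Digit 'f' (value 15) x 16^1 = 240
  Digit '5' (value 5) x 16^0 = 5
Sum = 3573

3573


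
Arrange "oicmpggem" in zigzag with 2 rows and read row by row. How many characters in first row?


Zigzag "oicmpggem" into 2 rows:
Placing characters:
  'o' => row 0
  'i' => row 1
  'c' => row 0
  'm' => row 1
  'p' => row 0
  'g' => row 1
  'g' => row 0
  'e' => row 1
  'm' => row 0
Rows:
  Row 0: "ocpgm"
  Row 1: "imge"
First row length: 5

5


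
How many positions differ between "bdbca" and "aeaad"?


Comparing "bdbca" and "aeaad" position by position:
  Position 0: 'b' vs 'a' => DIFFER
  Position 1: 'd' vs 'e' => DIFFER
  Position 2: 'b' vs 'a' => DIFFER
  Position 3: 'c' vs 'a' => DIFFER
  Position 4: 'a' vs 'd' => DIFFER
Positions that differ: 5

5


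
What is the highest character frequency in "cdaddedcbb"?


Input: cdaddedcbb
Character counts:
  'a': 1
  'b': 2
  'c': 2
  'd': 4
  'e': 1
Maximum frequency: 4

4


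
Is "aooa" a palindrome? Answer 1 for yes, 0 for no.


Input: aooa
Reversed: aooa
  Compare pos 0 ('a') with pos 3 ('a'): match
  Compare pos 1 ('o') with pos 2 ('o'): match
Result: palindrome

1


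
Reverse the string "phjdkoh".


Input: phjdkoh
Reading characters right to left:
  Position 6: 'h'
  Position 5: 'o'
  Position 4: 'k'
  Position 3: 'd'
  Position 2: 'j'
  Position 1: 'h'
  Position 0: 'p'
Reversed: hokdjhp

hokdjhp


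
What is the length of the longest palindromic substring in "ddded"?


Input: "ddded"
Checking substrings for palindromes:
  [0:3] "ddd" (len 3) => palindrome
  [2:5] "ded" (len 3) => palindrome
  [0:2] "dd" (len 2) => palindrome
  [1:3] "dd" (len 2) => palindrome
Longest palindromic substring: "ddd" with length 3

3


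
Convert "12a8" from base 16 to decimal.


Input: "12a8" in base 16
Positional expansion:
  Digit '1' (value 1) x 16^3 = 4096
  Digit '2' (value 2) x 16^2 = 512
  Digit 'a' (value 10) x 16^1 = 160
  Digit '8' (value 8) x 16^0 = 8
Sum = 4776

4776


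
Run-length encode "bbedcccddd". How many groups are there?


Input: bbedcccddd
Scanning for consecutive runs:
  Group 1: 'b' x 2 (positions 0-1)
  Group 2: 'e' x 1 (positions 2-2)
  Group 3: 'd' x 1 (positions 3-3)
  Group 4: 'c' x 3 (positions 4-6)
  Group 5: 'd' x 3 (positions 7-9)
Total groups: 5

5


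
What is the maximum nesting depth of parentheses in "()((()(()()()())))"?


Input: "()((()(()()()())))"
Tracking depth:
  Position 0 '(': depth becomes 1
  Position 1 ')': depth becomes 0
  Position 2 '(': depth becomes 1
  Position 3 '(': depth becomes 2
  Position 4 '(': depth becomes 3
  Position 5 ')': depth becomes 2
  Position 6 '(': depth becomes 3
  Position 7 '(': depth becomes 4
  Position 8 ')': depth becomes 3
  Position 9 '(': depth becomes 4
  Position 10 ')': depth becomes 3
  Position 11 '(': depth becomes 4
  Position 12 ')': depth becomes 3
  Position 13 '(': depth becomes 4
  Position 14 ')': depth becomes 3
  Position 15 ')': depth becomes 2
  Position 16 ')': depth becomes 1
  Position 17 ')': depth becomes 0
Maximum depth reached: 4

4


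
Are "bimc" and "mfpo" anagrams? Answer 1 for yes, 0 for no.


Strings: "bimc", "mfpo"
Sorted first:  bcim
Sorted second: fmop
Differ at position 0: 'b' vs 'f' => not anagrams

0


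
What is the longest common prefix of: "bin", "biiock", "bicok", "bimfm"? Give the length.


Words: bin, biiock, bicok, bimfm
  Position 0: all 'b' => match
  Position 1: all 'i' => match
  Position 2: ('n', 'i', 'c', 'm') => mismatch, stop
LCP = "bi" (length 2)

2


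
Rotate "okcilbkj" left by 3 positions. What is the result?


Input: "okcilbkj", rotate left by 3
First 3 characters: "okc"
Remaining characters: "ilbkj"
Concatenate remaining + first: "ilbkj" + "okc" = "ilbkjokc"

ilbkjokc


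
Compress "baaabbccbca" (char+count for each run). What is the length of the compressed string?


Input: baaabbccbca
Runs:
  'b' x 1 => "b1"
  'a' x 3 => "a3"
  'b' x 2 => "b2"
  'c' x 2 => "c2"
  'b' x 1 => "b1"
  'c' x 1 => "c1"
  'a' x 1 => "a1"
Compressed: "b1a3b2c2b1c1a1"
Compressed length: 14

14


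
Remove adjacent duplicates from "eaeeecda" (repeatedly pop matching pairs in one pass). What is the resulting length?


Input: eaeeecda
Stack-based adjacent duplicate removal:
  Read 'e': push. Stack: e
  Read 'a': push. Stack: ea
  Read 'e': push. Stack: eae
  Read 'e': matches stack top 'e' => pop. Stack: ea
  Read 'e': push. Stack: eae
  Read 'c': push. Stack: eaec
  Read 'd': push. Stack: eaecd
  Read 'a': push. Stack: eaecda
Final stack: "eaecda" (length 6)

6


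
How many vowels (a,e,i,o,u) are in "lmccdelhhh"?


Input: lmccdelhhh
Checking each character:
  'l' at position 0: consonant
  'm' at position 1: consonant
  'c' at position 2: consonant
  'c' at position 3: consonant
  'd' at position 4: consonant
  'e' at position 5: vowel (running total: 1)
  'l' at position 6: consonant
  'h' at position 7: consonant
  'h' at position 8: consonant
  'h' at position 9: consonant
Total vowels: 1

1


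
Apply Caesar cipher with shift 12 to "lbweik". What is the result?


Caesar cipher: shift "lbweik" by 12
  'l' (pos 11) + 12 = pos 23 = 'x'
  'b' (pos 1) + 12 = pos 13 = 'n'
  'w' (pos 22) + 12 = pos 8 = 'i'
  'e' (pos 4) + 12 = pos 16 = 'q'
  'i' (pos 8) + 12 = pos 20 = 'u'
  'k' (pos 10) + 12 = pos 22 = 'w'
Result: xniquw

xniquw


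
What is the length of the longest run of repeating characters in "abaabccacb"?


Input: "abaabccacb"
Scanning for longest run:
  Position 1 ('b'): new char, reset run to 1
  Position 2 ('a'): new char, reset run to 1
  Position 3 ('a'): continues run of 'a', length=2
  Position 4 ('b'): new char, reset run to 1
  Position 5 ('c'): new char, reset run to 1
  Position 6 ('c'): continues run of 'c', length=2
  Position 7 ('a'): new char, reset run to 1
  Position 8 ('c'): new char, reset run to 1
  Position 9 ('b'): new char, reset run to 1
Longest run: 'a' with length 2

2


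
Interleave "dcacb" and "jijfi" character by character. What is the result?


Interleaving "dcacb" and "jijfi":
  Position 0: 'd' from first, 'j' from second => "dj"
  Position 1: 'c' from first, 'i' from second => "ci"
  Position 2: 'a' from first, 'j' from second => "aj"
  Position 3: 'c' from first, 'f' from second => "cf"
  Position 4: 'b' from first, 'i' from second => "bi"
Result: djciajcfbi

djciajcfbi


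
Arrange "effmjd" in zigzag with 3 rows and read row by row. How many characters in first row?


Zigzag "effmjd" into 3 rows:
Placing characters:
  'e' => row 0
  'f' => row 1
  'f' => row 2
  'm' => row 1
  'j' => row 0
  'd' => row 1
Rows:
  Row 0: "ej"
  Row 1: "fmd"
  Row 2: "f"
First row length: 2

2


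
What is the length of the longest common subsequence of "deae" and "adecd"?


LCS of "deae" and "adecd"
DP table:
           a    d    e    c    d
      0    0    0    0    0    0
  d   0    0    1    1    1    1
  e   0    0    1    2    2    2
  a   0    1    1    2    2    2
  e   0    1    1    2    2    2
LCS length = dp[4][5] = 2

2


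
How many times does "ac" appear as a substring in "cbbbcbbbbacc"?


Searching for "ac" in "cbbbcbbbbacc"
Scanning each position:
  Position 0: "cb" => no
  Position 1: "bb" => no
  Position 2: "bb" => no
  Position 3: "bc" => no
  Position 4: "cb" => no
  Position 5: "bb" => no
  Position 6: "bb" => no
  Position 7: "bb" => no
  Position 8: "ba" => no
  Position 9: "ac" => MATCH
  Position 10: "cc" => no
Total occurrences: 1

1


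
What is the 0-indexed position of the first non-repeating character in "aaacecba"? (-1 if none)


Input: aaacecba
Character frequencies:
  'a': 4
  'b': 1
  'c': 2
  'e': 1
Scanning left to right for freq == 1:
  Position 0 ('a'): freq=4, skip
  Position 1 ('a'): freq=4, skip
  Position 2 ('a'): freq=4, skip
  Position 3 ('c'): freq=2, skip
  Position 4 ('e'): unique! => answer = 4

4


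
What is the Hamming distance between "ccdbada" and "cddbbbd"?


Comparing "ccdbada" and "cddbbbd" position by position:
  Position 0: 'c' vs 'c' => same
  Position 1: 'c' vs 'd' => differ
  Position 2: 'd' vs 'd' => same
  Position 3: 'b' vs 'b' => same
  Position 4: 'a' vs 'b' => differ
  Position 5: 'd' vs 'b' => differ
  Position 6: 'a' vs 'd' => differ
Total differences (Hamming distance): 4

4


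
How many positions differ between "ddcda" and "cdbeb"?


Comparing "ddcda" and "cdbeb" position by position:
  Position 0: 'd' vs 'c' => DIFFER
  Position 1: 'd' vs 'd' => same
  Position 2: 'c' vs 'b' => DIFFER
  Position 3: 'd' vs 'e' => DIFFER
  Position 4: 'a' vs 'b' => DIFFER
Positions that differ: 4

4


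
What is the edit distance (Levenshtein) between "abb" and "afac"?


Computing edit distance: "abb" -> "afac"
DP table:
           a    f    a    c
      0    1    2    3    4
  a   1    0    1    2    3
  b   2    1    1    2    3
  b   3    2    2    2    3
Edit distance = dp[3][4] = 3

3


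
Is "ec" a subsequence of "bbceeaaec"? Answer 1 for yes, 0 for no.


Check if "ec" is a subsequence of "bbceeaaec"
Greedy scan:
  Position 0 ('b'): no match needed
  Position 1 ('b'): no match needed
  Position 2 ('c'): no match needed
  Position 3 ('e'): matches sub[0] = 'e'
  Position 4 ('e'): no match needed
  Position 5 ('a'): no match needed
  Position 6 ('a'): no match needed
  Position 7 ('e'): no match needed
  Position 8 ('c'): matches sub[1] = 'c'
All 2 characters matched => is a subsequence

1


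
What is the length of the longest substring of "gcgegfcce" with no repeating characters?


Input: "gcgegfcce"
Sliding window (track last position of each char):
  Position 0 ('g'): window [0,0] length 1 -- new best
  Position 1 ('c'): window [0,1] length 2 -- new best
  Position 2 ('g'): repeat (last at 0), move window start to 1
  Position 2 ('g'): window [1,2] length 2
  Position 3 ('e'): window [1,3] length 3 -- new best
  Position 4 ('g'): repeat (last at 2), move window start to 3
  Position 4 ('g'): window [3,4] length 2
  Position 5 ('f'): window [3,5] length 3
  Position 6 ('c'): window [3,6] length 4 -- new best
  Position 7 ('c'): repeat (last at 6), move window start to 7
  Position 7 ('c'): window [7,7] length 1
  Position 8 ('e'): window [7,8] length 2
Longest substring with no repeats: "egfc" with length 4

4


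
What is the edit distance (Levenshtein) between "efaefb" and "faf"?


Computing edit distance: "efaefb" -> "faf"
DP table:
           f    a    f
      0    1    2    3
  e   1    1    2    3
  f   2    1    2    2
  a   3    2    1    2
  e   4    3    2    2
  f   5    4    3    2
  b   6    5    4    3
Edit distance = dp[6][3] = 3

3


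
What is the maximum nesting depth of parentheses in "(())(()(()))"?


Input: "(())(()(()))"
Tracking depth:
  Position 0 '(': depth becomes 1
  Position 1 '(': depth becomes 2
  Position 2 ')': depth becomes 1
  Position 3 ')': depth becomes 0
  Position 4 '(': depth becomes 1
  Position 5 '(': depth becomes 2
  Position 6 ')': depth becomes 1
  Position 7 '(': depth becomes 2
  Position 8 '(': depth becomes 3
  Position 9 ')': depth becomes 2
  Position 10 ')': depth becomes 1
  Position 11 ')': depth becomes 0
Maximum depth reached: 3

3


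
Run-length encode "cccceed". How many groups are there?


Input: cccceed
Scanning for consecutive runs:
  Group 1: 'c' x 4 (positions 0-3)
  Group 2: 'e' x 2 (positions 4-5)
  Group 3: 'd' x 1 (positions 6-6)
Total groups: 3

3


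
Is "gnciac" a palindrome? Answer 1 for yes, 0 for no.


Input: gnciac
Reversed: caicng
  Compare pos 0 ('g') with pos 5 ('c'): MISMATCH
  Compare pos 1 ('n') with pos 4 ('a'): MISMATCH
  Compare pos 2 ('c') with pos 3 ('i'): MISMATCH
Result: not a palindrome

0


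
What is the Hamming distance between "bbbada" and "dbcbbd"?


Comparing "bbbada" and "dbcbbd" position by position:
  Position 0: 'b' vs 'd' => differ
  Position 1: 'b' vs 'b' => same
  Position 2: 'b' vs 'c' => differ
  Position 3: 'a' vs 'b' => differ
  Position 4: 'd' vs 'b' => differ
  Position 5: 'a' vs 'd' => differ
Total differences (Hamming distance): 5

5


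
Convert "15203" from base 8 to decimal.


Input: "15203" in base 8
Positional expansion:
  Digit '1' (value 1) x 8^4 = 4096
  Digit '5' (value 5) x 8^3 = 2560
  Digit '2' (value 2) x 8^2 = 128
  Digit '0' (value 0) x 8^1 = 0
  Digit '3' (value 3) x 8^0 = 3
Sum = 6787

6787


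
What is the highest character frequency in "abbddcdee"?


Input: abbddcdee
Character counts:
  'a': 1
  'b': 2
  'c': 1
  'd': 3
  'e': 2
Maximum frequency: 3

3


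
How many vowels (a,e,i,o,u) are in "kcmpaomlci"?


Input: kcmpaomlci
Checking each character:
  'k' at position 0: consonant
  'c' at position 1: consonant
  'm' at position 2: consonant
  'p' at position 3: consonant
  'a' at position 4: vowel (running total: 1)
  'o' at position 5: vowel (running total: 2)
  'm' at position 6: consonant
  'l' at position 7: consonant
  'c' at position 8: consonant
  'i' at position 9: vowel (running total: 3)
Total vowels: 3

3


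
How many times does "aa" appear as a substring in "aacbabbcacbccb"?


Searching for "aa" in "aacbabbcacbccb"
Scanning each position:
  Position 0: "aa" => MATCH
  Position 1: "ac" => no
  Position 2: "cb" => no
  Position 3: "ba" => no
  Position 4: "ab" => no
  Position 5: "bb" => no
  Position 6: "bc" => no
  Position 7: "ca" => no
  Position 8: "ac" => no
  Position 9: "cb" => no
  Position 10: "bc" => no
  Position 11: "cc" => no
  Position 12: "cb" => no
Total occurrences: 1

1


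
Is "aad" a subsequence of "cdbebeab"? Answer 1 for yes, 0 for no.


Check if "aad" is a subsequence of "cdbebeab"
Greedy scan:
  Position 0 ('c'): no match needed
  Position 1 ('d'): no match needed
  Position 2 ('b'): no match needed
  Position 3 ('e'): no match needed
  Position 4 ('b'): no match needed
  Position 5 ('e'): no match needed
  Position 6 ('a'): matches sub[0] = 'a'
  Position 7 ('b'): no match needed
Only matched 1/3 characters => not a subsequence

0


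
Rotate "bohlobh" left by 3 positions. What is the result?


Input: "bohlobh", rotate left by 3
First 3 characters: "boh"
Remaining characters: "lobh"
Concatenate remaining + first: "lobh" + "boh" = "lobhboh"

lobhboh


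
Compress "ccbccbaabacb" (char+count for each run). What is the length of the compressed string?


Input: ccbccbaabacb
Runs:
  'c' x 2 => "c2"
  'b' x 1 => "b1"
  'c' x 2 => "c2"
  'b' x 1 => "b1"
  'a' x 2 => "a2"
  'b' x 1 => "b1"
  'a' x 1 => "a1"
  'c' x 1 => "c1"
  'b' x 1 => "b1"
Compressed: "c2b1c2b1a2b1a1c1b1"
Compressed length: 18

18


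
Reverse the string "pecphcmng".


Input: pecphcmng
Reading characters right to left:
  Position 8: 'g'
  Position 7: 'n'
  Position 6: 'm'
  Position 5: 'c'
  Position 4: 'h'
  Position 3: 'p'
  Position 2: 'c'
  Position 1: 'e'
  Position 0: 'p'
Reversed: gnmchpcep

gnmchpcep


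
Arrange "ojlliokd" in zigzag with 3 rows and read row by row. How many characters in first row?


Zigzag "ojlliokd" into 3 rows:
Placing characters:
  'o' => row 0
  'j' => row 1
  'l' => row 2
  'l' => row 1
  'i' => row 0
  'o' => row 1
  'k' => row 2
  'd' => row 1
Rows:
  Row 0: "oi"
  Row 1: "jlod"
  Row 2: "lk"
First row length: 2

2


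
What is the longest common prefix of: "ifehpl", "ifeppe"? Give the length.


Words: ifehpl, ifeppe
  Position 0: all 'i' => match
  Position 1: all 'f' => match
  Position 2: all 'e' => match
  Position 3: ('h', 'p') => mismatch, stop
LCP = "ife" (length 3)

3


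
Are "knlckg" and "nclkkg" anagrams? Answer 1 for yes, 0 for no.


Strings: "knlckg", "nclkkg"
Sorted first:  cgkkln
Sorted second: cgkkln
Sorted forms match => anagrams

1


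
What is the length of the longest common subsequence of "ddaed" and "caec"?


LCS of "ddaed" and "caec"
DP table:
           c    a    e    c
      0    0    0    0    0
  d   0    0    0    0    0
  d   0    0    0    0    0
  a   0    0    1    1    1
  e   0    0    1    2    2
  d   0    0    1    2    2
LCS length = dp[5][4] = 2

2


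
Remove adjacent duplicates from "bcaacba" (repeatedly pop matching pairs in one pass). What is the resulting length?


Input: bcaacba
Stack-based adjacent duplicate removal:
  Read 'b': push. Stack: b
  Read 'c': push. Stack: bc
  Read 'a': push. Stack: bca
  Read 'a': matches stack top 'a' => pop. Stack: bc
  Read 'c': matches stack top 'c' => pop. Stack: b
  Read 'b': matches stack top 'b' => pop. Stack: (empty)
  Read 'a': push. Stack: a
Final stack: "a" (length 1)

1


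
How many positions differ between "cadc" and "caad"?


Comparing "cadc" and "caad" position by position:
  Position 0: 'c' vs 'c' => same
  Position 1: 'a' vs 'a' => same
  Position 2: 'd' vs 'a' => DIFFER
  Position 3: 'c' vs 'd' => DIFFER
Positions that differ: 2

2


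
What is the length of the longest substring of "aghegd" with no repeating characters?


Input: "aghegd"
Sliding window (track last position of each char):
  Position 0 ('a'): window [0,0] length 1 -- new best
  Position 1 ('g'): window [0,1] length 2 -- new best
  Position 2 ('h'): window [0,2] length 3 -- new best
  Position 3 ('e'): window [0,3] length 4 -- new best
  Position 4 ('g'): repeat (last at 1), move window start to 2
  Position 4 ('g'): window [2,4] length 3
  Position 5 ('d'): window [2,5] length 4
Longest substring with no repeats: "aghe" with length 4

4


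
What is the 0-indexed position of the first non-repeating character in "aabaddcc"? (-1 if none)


Input: aabaddcc
Character frequencies:
  'a': 3
  'b': 1
  'c': 2
  'd': 2
Scanning left to right for freq == 1:
  Position 0 ('a'): freq=3, skip
  Position 1 ('a'): freq=3, skip
  Position 2 ('b'): unique! => answer = 2

2


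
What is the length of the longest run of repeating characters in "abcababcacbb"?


Input: "abcababcacbb"
Scanning for longest run:
  Position 1 ('b'): new char, reset run to 1
  Position 2 ('c'): new char, reset run to 1
  Position 3 ('a'): new char, reset run to 1
  Position 4 ('b'): new char, reset run to 1
  Position 5 ('a'): new char, reset run to 1
  Position 6 ('b'): new char, reset run to 1
  Position 7 ('c'): new char, reset run to 1
  Position 8 ('a'): new char, reset run to 1
  Position 9 ('c'): new char, reset run to 1
  Position 10 ('b'): new char, reset run to 1
  Position 11 ('b'): continues run of 'b', length=2
Longest run: 'b' with length 2

2


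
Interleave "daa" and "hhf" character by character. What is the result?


Interleaving "daa" and "hhf":
  Position 0: 'd' from first, 'h' from second => "dh"
  Position 1: 'a' from first, 'h' from second => "ah"
  Position 2: 'a' from first, 'f' from second => "af"
Result: dhahaf

dhahaf


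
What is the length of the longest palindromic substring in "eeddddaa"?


Input: "eeddddaa"
Checking substrings for palindromes:
  [2:6] "dddd" (len 4) => palindrome
  [2:5] "ddd" (len 3) => palindrome
  [3:6] "ddd" (len 3) => palindrome
  [0:2] "ee" (len 2) => palindrome
  [2:4] "dd" (len 2) => palindrome
  [3:5] "dd" (len 2) => palindrome
Longest palindromic substring: "dddd" with length 4

4


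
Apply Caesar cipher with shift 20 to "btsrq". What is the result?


Caesar cipher: shift "btsrq" by 20
  'b' (pos 1) + 20 = pos 21 = 'v'
  't' (pos 19) + 20 = pos 13 = 'n'
  's' (pos 18) + 20 = pos 12 = 'm'
  'r' (pos 17) + 20 = pos 11 = 'l'
  'q' (pos 16) + 20 = pos 10 = 'k'
Result: vnmlk

vnmlk


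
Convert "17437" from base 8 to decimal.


Input: "17437" in base 8
Positional expansion:
  Digit '1' (value 1) x 8^4 = 4096
  Digit '7' (value 7) x 8^3 = 3584
  Digit '4' (value 4) x 8^2 = 256
  Digit '3' (value 3) x 8^1 = 24
  Digit '7' (value 7) x 8^0 = 7
Sum = 7967

7967


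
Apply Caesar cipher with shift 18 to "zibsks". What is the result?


Caesar cipher: shift "zibsks" by 18
  'z' (pos 25) + 18 = pos 17 = 'r'
  'i' (pos 8) + 18 = pos 0 = 'a'
  'b' (pos 1) + 18 = pos 19 = 't'
  's' (pos 18) + 18 = pos 10 = 'k'
  'k' (pos 10) + 18 = pos 2 = 'c'
  's' (pos 18) + 18 = pos 10 = 'k'
Result: ratkck

ratkck


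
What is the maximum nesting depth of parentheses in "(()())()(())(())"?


Input: "(()())()(())(())"
Tracking depth:
  Position 0 '(': depth becomes 1
  Position 1 '(': depth becomes 2
  Position 2 ')': depth becomes 1
  Position 3 '(': depth becomes 2
  Position 4 ')': depth becomes 1
  Position 5 ')': depth becomes 0
  Position 6 '(': depth becomes 1
  Position 7 ')': depth becomes 0
  Position 8 '(': depth becomes 1
  Position 9 '(': depth becomes 2
  Position 10 ')': depth becomes 1
  Position 11 ')': depth becomes 0
  Position 12 '(': depth becomes 1
  Position 13 '(': depth becomes 2
  Position 14 ')': depth becomes 1
  Position 15 ')': depth becomes 0
Maximum depth reached: 2

2


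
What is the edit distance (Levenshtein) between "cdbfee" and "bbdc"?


Computing edit distance: "cdbfee" -> "bbdc"
DP table:
           b    b    d    c
      0    1    2    3    4
  c   1    1    2    3    3
  d   2    2    2    2    3
  b   3    2    2    3    3
  f   4    3    3    3    4
  e   5    4    4    4    4
  e   6    5    5    5    5
Edit distance = dp[6][4] = 5

5


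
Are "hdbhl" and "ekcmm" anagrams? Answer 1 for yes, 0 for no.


Strings: "hdbhl", "ekcmm"
Sorted first:  bdhhl
Sorted second: cekmm
Differ at position 0: 'b' vs 'c' => not anagrams

0


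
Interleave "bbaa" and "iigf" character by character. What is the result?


Interleaving "bbaa" and "iigf":
  Position 0: 'b' from first, 'i' from second => "bi"
  Position 1: 'b' from first, 'i' from second => "bi"
  Position 2: 'a' from first, 'g' from second => "ag"
  Position 3: 'a' from first, 'f' from second => "af"
Result: bibiagaf

bibiagaf


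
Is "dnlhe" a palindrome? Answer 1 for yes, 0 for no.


Input: dnlhe
Reversed: ehlnd
  Compare pos 0 ('d') with pos 4 ('e'): MISMATCH
  Compare pos 1 ('n') with pos 3 ('h'): MISMATCH
Result: not a palindrome

0


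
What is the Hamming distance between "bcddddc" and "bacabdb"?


Comparing "bcddddc" and "bacabdb" position by position:
  Position 0: 'b' vs 'b' => same
  Position 1: 'c' vs 'a' => differ
  Position 2: 'd' vs 'c' => differ
  Position 3: 'd' vs 'a' => differ
  Position 4: 'd' vs 'b' => differ
  Position 5: 'd' vs 'd' => same
  Position 6: 'c' vs 'b' => differ
Total differences (Hamming distance): 5

5


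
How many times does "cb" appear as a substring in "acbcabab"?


Searching for "cb" in "acbcabab"
Scanning each position:
  Position 0: "ac" => no
  Position 1: "cb" => MATCH
  Position 2: "bc" => no
  Position 3: "ca" => no
  Position 4: "ab" => no
  Position 5: "ba" => no
  Position 6: "ab" => no
Total occurrences: 1

1


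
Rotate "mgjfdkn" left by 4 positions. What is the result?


Input: "mgjfdkn", rotate left by 4
First 4 characters: "mgjf"
Remaining characters: "dkn"
Concatenate remaining + first: "dkn" + "mgjf" = "dknmgjf"

dknmgjf


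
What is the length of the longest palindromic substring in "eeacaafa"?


Input: "eeacaafa"
Checking substrings for palindromes:
  [2:5] "aca" (len 3) => palindrome
  [5:8] "afa" (len 3) => palindrome
  [0:2] "ee" (len 2) => palindrome
  [4:6] "aa" (len 2) => palindrome
Longest palindromic substring: "aca" with length 3

3


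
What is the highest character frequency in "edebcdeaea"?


Input: edebcdeaea
Character counts:
  'a': 2
  'b': 1
  'c': 1
  'd': 2
  'e': 4
Maximum frequency: 4

4


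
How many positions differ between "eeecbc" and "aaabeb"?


Comparing "eeecbc" and "aaabeb" position by position:
  Position 0: 'e' vs 'a' => DIFFER
  Position 1: 'e' vs 'a' => DIFFER
  Position 2: 'e' vs 'a' => DIFFER
  Position 3: 'c' vs 'b' => DIFFER
  Position 4: 'b' vs 'e' => DIFFER
  Position 5: 'c' vs 'b' => DIFFER
Positions that differ: 6

6


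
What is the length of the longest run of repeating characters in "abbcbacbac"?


Input: "abbcbacbac"
Scanning for longest run:
  Position 1 ('b'): new char, reset run to 1
  Position 2 ('b'): continues run of 'b', length=2
  Position 3 ('c'): new char, reset run to 1
  Position 4 ('b'): new char, reset run to 1
  Position 5 ('a'): new char, reset run to 1
  Position 6 ('c'): new char, reset run to 1
  Position 7 ('b'): new char, reset run to 1
  Position 8 ('a'): new char, reset run to 1
  Position 9 ('c'): new char, reset run to 1
Longest run: 'b' with length 2

2


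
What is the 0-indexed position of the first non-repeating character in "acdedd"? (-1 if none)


Input: acdedd
Character frequencies:
  'a': 1
  'c': 1
  'd': 3
  'e': 1
Scanning left to right for freq == 1:
  Position 0 ('a'): unique! => answer = 0

0


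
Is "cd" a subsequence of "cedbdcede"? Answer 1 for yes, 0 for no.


Check if "cd" is a subsequence of "cedbdcede"
Greedy scan:
  Position 0 ('c'): matches sub[0] = 'c'
  Position 1 ('e'): no match needed
  Position 2 ('d'): matches sub[1] = 'd'
  Position 3 ('b'): no match needed
  Position 4 ('d'): no match needed
  Position 5 ('c'): no match needed
  Position 6 ('e'): no match needed
  Position 7 ('d'): no match needed
  Position 8 ('e'): no match needed
All 2 characters matched => is a subsequence

1


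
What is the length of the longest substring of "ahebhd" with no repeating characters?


Input: "ahebhd"
Sliding window (track last position of each char):
  Position 0 ('a'): window [0,0] length 1 -- new best
  Position 1 ('h'): window [0,1] length 2 -- new best
  Position 2 ('e'): window [0,2] length 3 -- new best
  Position 3 ('b'): window [0,3] length 4 -- new best
  Position 4 ('h'): repeat (last at 1), move window start to 2
  Position 4 ('h'): window [2,4] length 3
  Position 5 ('d'): window [2,5] length 4
Longest substring with no repeats: "aheb" with length 4

4


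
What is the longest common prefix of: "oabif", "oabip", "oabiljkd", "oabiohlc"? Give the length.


Words: oabif, oabip, oabiljkd, oabiohlc
  Position 0: all 'o' => match
  Position 1: all 'a' => match
  Position 2: all 'b' => match
  Position 3: all 'i' => match
  Position 4: ('f', 'p', 'l', 'o') => mismatch, stop
LCP = "oabi" (length 4)

4


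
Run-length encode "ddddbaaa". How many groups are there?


Input: ddddbaaa
Scanning for consecutive runs:
  Group 1: 'd' x 4 (positions 0-3)
  Group 2: 'b' x 1 (positions 4-4)
  Group 3: 'a' x 3 (positions 5-7)
Total groups: 3

3


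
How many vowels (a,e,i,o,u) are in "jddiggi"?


Input: jddiggi
Checking each character:
  'j' at position 0: consonant
  'd' at position 1: consonant
  'd' at position 2: consonant
  'i' at position 3: vowel (running total: 1)
  'g' at position 4: consonant
  'g' at position 5: consonant
  'i' at position 6: vowel (running total: 2)
Total vowels: 2

2


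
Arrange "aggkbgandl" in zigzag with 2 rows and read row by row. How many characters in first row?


Zigzag "aggkbgandl" into 2 rows:
Placing characters:
  'a' => row 0
  'g' => row 1
  'g' => row 0
  'k' => row 1
  'b' => row 0
  'g' => row 1
  'a' => row 0
  'n' => row 1
  'd' => row 0
  'l' => row 1
Rows:
  Row 0: "agbad"
  Row 1: "gkgnl"
First row length: 5

5


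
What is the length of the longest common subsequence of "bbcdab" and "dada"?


LCS of "bbcdab" and "dada"
DP table:
           d    a    d    a
      0    0    0    0    0
  b   0    0    0    0    0
  b   0    0    0    0    0
  c   0    0    0    0    0
  d   0    1    1    1    1
  a   0    1    2    2    2
  b   0    1    2    2    2
LCS length = dp[6][4] = 2

2


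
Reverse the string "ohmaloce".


Input: ohmaloce
Reading characters right to left:
  Position 7: 'e'
  Position 6: 'c'
  Position 5: 'o'
  Position 4: 'l'
  Position 3: 'a'
  Position 2: 'm'
  Position 1: 'h'
  Position 0: 'o'
Reversed: ecolamho

ecolamho


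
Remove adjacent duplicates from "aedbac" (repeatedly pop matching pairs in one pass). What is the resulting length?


Input: aedbac
Stack-based adjacent duplicate removal:
  Read 'a': push. Stack: a
  Read 'e': push. Stack: ae
  Read 'd': push. Stack: aed
  Read 'b': push. Stack: aedb
  Read 'a': push. Stack: aedba
  Read 'c': push. Stack: aedbac
Final stack: "aedbac" (length 6)

6


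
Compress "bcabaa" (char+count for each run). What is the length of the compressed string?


Input: bcabaa
Runs:
  'b' x 1 => "b1"
  'c' x 1 => "c1"
  'a' x 1 => "a1"
  'b' x 1 => "b1"
  'a' x 2 => "a2"
Compressed: "b1c1a1b1a2"
Compressed length: 10

10


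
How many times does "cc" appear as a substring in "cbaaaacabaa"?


Searching for "cc" in "cbaaaacabaa"
Scanning each position:
  Position 0: "cb" => no
  Position 1: "ba" => no
  Position 2: "aa" => no
  Position 3: "aa" => no
  Position 4: "aa" => no
  Position 5: "ac" => no
  Position 6: "ca" => no
  Position 7: "ab" => no
  Position 8: "ba" => no
  Position 9: "aa" => no
Total occurrences: 0

0


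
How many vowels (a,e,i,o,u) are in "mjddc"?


Input: mjddc
Checking each character:
  'm' at position 0: consonant
  'j' at position 1: consonant
  'd' at position 2: consonant
  'd' at position 3: consonant
  'c' at position 4: consonant
Total vowels: 0

0


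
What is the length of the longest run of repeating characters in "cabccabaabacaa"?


Input: "cabccabaabacaa"
Scanning for longest run:
  Position 1 ('a'): new char, reset run to 1
  Position 2 ('b'): new char, reset run to 1
  Position 3 ('c'): new char, reset run to 1
  Position 4 ('c'): continues run of 'c', length=2
  Position 5 ('a'): new char, reset run to 1
  Position 6 ('b'): new char, reset run to 1
  Position 7 ('a'): new char, reset run to 1
  Position 8 ('a'): continues run of 'a', length=2
  Position 9 ('b'): new char, reset run to 1
  Position 10 ('a'): new char, reset run to 1
  Position 11 ('c'): new char, reset run to 1
  Position 12 ('a'): new char, reset run to 1
  Position 13 ('a'): continues run of 'a', length=2
Longest run: 'c' with length 2

2


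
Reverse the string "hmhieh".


Input: hmhieh
Reading characters right to left:
  Position 5: 'h'
  Position 4: 'e'
  Position 3: 'i'
  Position 2: 'h'
  Position 1: 'm'
  Position 0: 'h'
Reversed: heihmh

heihmh


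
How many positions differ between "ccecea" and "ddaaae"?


Comparing "ccecea" and "ddaaae" position by position:
  Position 0: 'c' vs 'd' => DIFFER
  Position 1: 'c' vs 'd' => DIFFER
  Position 2: 'e' vs 'a' => DIFFER
  Position 3: 'c' vs 'a' => DIFFER
  Position 4: 'e' vs 'a' => DIFFER
  Position 5: 'a' vs 'e' => DIFFER
Positions that differ: 6

6


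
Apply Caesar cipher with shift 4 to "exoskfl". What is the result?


Caesar cipher: shift "exoskfl" by 4
  'e' (pos 4) + 4 = pos 8 = 'i'
  'x' (pos 23) + 4 = pos 1 = 'b'
  'o' (pos 14) + 4 = pos 18 = 's'
  's' (pos 18) + 4 = pos 22 = 'w'
  'k' (pos 10) + 4 = pos 14 = 'o'
  'f' (pos 5) + 4 = pos 9 = 'j'
  'l' (pos 11) + 4 = pos 15 = 'p'
Result: ibswojp

ibswojp


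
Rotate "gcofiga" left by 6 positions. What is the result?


Input: "gcofiga", rotate left by 6
First 6 characters: "gcofig"
Remaining characters: "a"
Concatenate remaining + first: "a" + "gcofig" = "agcofig"

agcofig


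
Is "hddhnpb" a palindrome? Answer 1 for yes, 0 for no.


Input: hddhnpb
Reversed: bpnhddh
  Compare pos 0 ('h') with pos 6 ('b'): MISMATCH
  Compare pos 1 ('d') with pos 5 ('p'): MISMATCH
  Compare pos 2 ('d') with pos 4 ('n'): MISMATCH
Result: not a palindrome

0


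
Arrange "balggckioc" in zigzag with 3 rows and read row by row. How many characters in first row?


Zigzag "balggckioc" into 3 rows:
Placing characters:
  'b' => row 0
  'a' => row 1
  'l' => row 2
  'g' => row 1
  'g' => row 0
  'c' => row 1
  'k' => row 2
  'i' => row 1
  'o' => row 0
  'c' => row 1
Rows:
  Row 0: "bgo"
  Row 1: "agcic"
  Row 2: "lk"
First row length: 3

3


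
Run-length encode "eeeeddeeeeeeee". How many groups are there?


Input: eeeeddeeeeeeee
Scanning for consecutive runs:
  Group 1: 'e' x 4 (positions 0-3)
  Group 2: 'd' x 2 (positions 4-5)
  Group 3: 'e' x 8 (positions 6-13)
Total groups: 3

3


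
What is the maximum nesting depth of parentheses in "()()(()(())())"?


Input: "()()(()(())())"
Tracking depth:
  Position 0 '(': depth becomes 1
  Position 1 ')': depth becomes 0
  Position 2 '(': depth becomes 1
  Position 3 ')': depth becomes 0
  Position 4 '(': depth becomes 1
  Position 5 '(': depth becomes 2
  Position 6 ')': depth becomes 1
  Position 7 '(': depth becomes 2
  Position 8 '(': depth becomes 3
  Position 9 ')': depth becomes 2
  Position 10 ')': depth becomes 1
  Position 11 '(': depth becomes 2
  Position 12 ')': depth becomes 1
  Position 13 ')': depth becomes 0
Maximum depth reached: 3

3


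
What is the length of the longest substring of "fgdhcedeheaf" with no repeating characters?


Input: "fgdhcedeheaf"
Sliding window (track last position of each char):
  Position 0 ('f'): window [0,0] length 1 -- new best
  Position 1 ('g'): window [0,1] length 2 -- new best
  Position 2 ('d'): window [0,2] length 3 -- new best
  Position 3 ('h'): window [0,3] length 4 -- new best
  Position 4 ('c'): window [0,4] length 5 -- new best
  Position 5 ('e'): window [0,5] length 6 -- new best
  Position 6 ('d'): repeat (last at 2), move window start to 3
  Position 6 ('d'): window [3,6] length 4
  Position 7 ('e'): repeat (last at 5), move window start to 6
  Position 7 ('e'): window [6,7] length 2
  Position 8 ('h'): window [6,8] length 3
  Position 9 ('e'): repeat (last at 7), move window start to 8
  Position 9 ('e'): window [8,9] length 2
  Position 10 ('a'): window [8,10] length 3
  Position 11 ('f'): window [8,11] length 4
Longest substring with no repeats: "fgdhce" with length 6

6


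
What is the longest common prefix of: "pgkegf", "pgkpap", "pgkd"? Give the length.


Words: pgkegf, pgkpap, pgkd
  Position 0: all 'p' => match
  Position 1: all 'g' => match
  Position 2: all 'k' => match
  Position 3: ('e', 'p', 'd') => mismatch, stop
LCP = "pgk" (length 3)

3


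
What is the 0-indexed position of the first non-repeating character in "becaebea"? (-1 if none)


Input: becaebea
Character frequencies:
  'a': 2
  'b': 2
  'c': 1
  'e': 3
Scanning left to right for freq == 1:
  Position 0 ('b'): freq=2, skip
  Position 1 ('e'): freq=3, skip
  Position 2 ('c'): unique! => answer = 2

2


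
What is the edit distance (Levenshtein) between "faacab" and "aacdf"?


Computing edit distance: "faacab" -> "aacdf"
DP table:
           a    a    c    d    f
      0    1    2    3    4    5
  f   1    1    2    3    4    4
  a   2    1    1    2    3    4
  a   3    2    1    2    3    4
  c   4    3    2    1    2    3
  a   5    4    3    2    2    3
  b   6    5    4    3    3    3
Edit distance = dp[6][5] = 3

3


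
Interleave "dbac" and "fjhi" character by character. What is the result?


Interleaving "dbac" and "fjhi":
  Position 0: 'd' from first, 'f' from second => "df"
  Position 1: 'b' from first, 'j' from second => "bj"
  Position 2: 'a' from first, 'h' from second => "ah"
  Position 3: 'c' from first, 'i' from second => "ci"
Result: dfbjahci

dfbjahci


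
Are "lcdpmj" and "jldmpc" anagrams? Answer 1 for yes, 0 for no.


Strings: "lcdpmj", "jldmpc"
Sorted first:  cdjlmp
Sorted second: cdjlmp
Sorted forms match => anagrams

1


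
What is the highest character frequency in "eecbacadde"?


Input: eecbacadde
Character counts:
  'a': 2
  'b': 1
  'c': 2
  'd': 2
  'e': 3
Maximum frequency: 3

3
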